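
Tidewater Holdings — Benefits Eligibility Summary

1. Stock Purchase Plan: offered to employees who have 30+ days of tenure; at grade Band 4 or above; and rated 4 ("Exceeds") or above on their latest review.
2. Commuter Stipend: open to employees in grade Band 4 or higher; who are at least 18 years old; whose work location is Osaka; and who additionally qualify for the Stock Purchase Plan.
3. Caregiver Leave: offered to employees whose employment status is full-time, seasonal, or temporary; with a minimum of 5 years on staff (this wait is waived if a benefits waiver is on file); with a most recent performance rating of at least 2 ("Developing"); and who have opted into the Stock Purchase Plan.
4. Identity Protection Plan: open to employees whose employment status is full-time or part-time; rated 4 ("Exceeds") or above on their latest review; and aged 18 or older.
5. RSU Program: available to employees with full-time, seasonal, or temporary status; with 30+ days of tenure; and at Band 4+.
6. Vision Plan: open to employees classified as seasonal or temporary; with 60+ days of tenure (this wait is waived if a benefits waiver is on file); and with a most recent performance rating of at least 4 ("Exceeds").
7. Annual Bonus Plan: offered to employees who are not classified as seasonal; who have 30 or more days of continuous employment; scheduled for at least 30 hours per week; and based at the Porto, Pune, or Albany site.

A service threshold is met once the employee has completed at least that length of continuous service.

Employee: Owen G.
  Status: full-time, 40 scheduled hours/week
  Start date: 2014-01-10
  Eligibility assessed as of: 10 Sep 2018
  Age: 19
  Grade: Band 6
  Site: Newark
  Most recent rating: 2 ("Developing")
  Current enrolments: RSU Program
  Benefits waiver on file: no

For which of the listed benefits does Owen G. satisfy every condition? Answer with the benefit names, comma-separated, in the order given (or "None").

Service from 2014-01-10 to 10 Sep 2018: 1704 days.
Stock Purchase Plan — service 1704 days ≥ 30 days ✓; grade Band 6 ≥ Band 4 ✓; rating 2 < 4 ✗ → not eligible.
Commuter Stipend — grade Band 6 ≥ Band 4 ✓; age 19 ≥ 18 ✓; site Newark ✗ (not Osaka) → not eligible.
Caregiver Leave — status full-time ✓; no waiver, service 1704 days < 5 years (≈1825 days) ✗ → not eligible.
Identity Protection Plan — status full-time ✓; rating 2 < 4 ✗ → not eligible.
RSU Program — status full-time ✓; service 1704 days ≥ 30 days ✓; grade Band 6 ≥ Band 4 ✓ → eligible.
Vision Plan — status full-time ✗ (requires seasonal or temporary) → not eligible.
Annual Bonus Plan — status full-time ✓ (not excluded); service 1704 days ≥ 30 days ✓; 40 hrs/wk ≥ 30 ✓; site Newark ✗ (not Porto, Pune, or Albany) → not eligible.

RSU Program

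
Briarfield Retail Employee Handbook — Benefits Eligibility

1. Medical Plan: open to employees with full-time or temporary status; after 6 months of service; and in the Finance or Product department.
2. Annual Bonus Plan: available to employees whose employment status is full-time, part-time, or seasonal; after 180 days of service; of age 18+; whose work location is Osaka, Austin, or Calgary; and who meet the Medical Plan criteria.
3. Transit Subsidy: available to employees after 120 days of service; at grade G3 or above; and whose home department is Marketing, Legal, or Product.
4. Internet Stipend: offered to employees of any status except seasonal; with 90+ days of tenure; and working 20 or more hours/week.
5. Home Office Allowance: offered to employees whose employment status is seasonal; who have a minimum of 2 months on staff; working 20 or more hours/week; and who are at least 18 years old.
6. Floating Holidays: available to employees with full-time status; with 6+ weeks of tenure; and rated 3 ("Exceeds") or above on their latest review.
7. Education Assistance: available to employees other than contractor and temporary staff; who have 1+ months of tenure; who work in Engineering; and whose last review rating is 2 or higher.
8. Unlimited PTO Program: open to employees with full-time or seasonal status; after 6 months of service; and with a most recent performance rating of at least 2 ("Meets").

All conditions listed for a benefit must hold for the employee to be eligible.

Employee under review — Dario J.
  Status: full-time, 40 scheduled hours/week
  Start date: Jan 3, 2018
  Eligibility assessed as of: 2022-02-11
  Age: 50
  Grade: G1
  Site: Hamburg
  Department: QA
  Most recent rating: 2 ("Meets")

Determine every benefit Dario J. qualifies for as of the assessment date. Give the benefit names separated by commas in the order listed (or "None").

Internet Stipend, Unlimited PTO Program

Service from Jan 3, 2018 to 2022-02-11: 1500 days.
Medical Plan — status full-time ✓; service 1500 days ≥ 6 months (≈180 days) ✓; dept QA ✗ → not eligible.
Annual Bonus Plan — status full-time ✓; service 1500 days ≥ 180 days ✓; age 50 ≥ 18 ✓; site Hamburg ✗ (not Osaka, Austin, or Calgary) → not eligible.
Transit Subsidy — service 1500 days ≥ 120 days ✓; grade G1 < G3 ✗ → not eligible.
Internet Stipend — status full-time ✓ (not excluded); service 1500 days ≥ 90 days ✓; 40 hrs/wk ≥ 20 ✓ → eligible.
Home Office Allowance — status full-time ✗ (requires seasonal) → not eligible.
Floating Holidays — status full-time ✓; service 1500 days ≥ 6 weeks (≈42 days) ✓; rating 2 < 3 ✗ → not eligible.
Education Assistance — status full-time ✓ (not excluded); service 1500 days ≥ 1 month (≈30 days) ✓; dept QA ✗ → not eligible.
Unlimited PTO Program — status full-time ✓; service 1500 days ≥ 6 months (≈180 days) ✓; rating 2 ≥ 2 ✓ → eligible.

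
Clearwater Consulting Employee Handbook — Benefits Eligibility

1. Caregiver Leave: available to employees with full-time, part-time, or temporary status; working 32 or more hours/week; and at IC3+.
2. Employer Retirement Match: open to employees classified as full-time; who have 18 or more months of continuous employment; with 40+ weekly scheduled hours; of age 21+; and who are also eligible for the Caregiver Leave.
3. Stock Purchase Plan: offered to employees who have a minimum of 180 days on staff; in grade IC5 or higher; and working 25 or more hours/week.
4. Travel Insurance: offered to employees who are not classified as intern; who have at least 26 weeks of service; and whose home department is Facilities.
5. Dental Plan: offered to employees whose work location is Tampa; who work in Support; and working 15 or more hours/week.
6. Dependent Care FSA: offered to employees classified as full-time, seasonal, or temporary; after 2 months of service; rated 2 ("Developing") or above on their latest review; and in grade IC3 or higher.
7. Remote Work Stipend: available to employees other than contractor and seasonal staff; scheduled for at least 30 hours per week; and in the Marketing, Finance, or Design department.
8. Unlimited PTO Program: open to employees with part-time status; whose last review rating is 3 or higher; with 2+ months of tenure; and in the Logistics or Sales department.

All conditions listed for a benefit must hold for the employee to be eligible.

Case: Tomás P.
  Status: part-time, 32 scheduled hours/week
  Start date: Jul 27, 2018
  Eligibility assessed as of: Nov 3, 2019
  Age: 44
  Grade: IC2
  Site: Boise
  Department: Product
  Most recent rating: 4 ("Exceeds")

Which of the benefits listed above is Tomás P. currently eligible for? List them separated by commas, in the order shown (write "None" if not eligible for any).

Service from Jul 27, 2018 to Nov 3, 2019: 464 days.
Caregiver Leave — status part-time ✓; 32 hrs/wk ≥ 32 ✓; grade IC2 < IC3 ✗ → not eligible.
Employer Retirement Match — status part-time ✗ (requires full-time) → not eligible.
Stock Purchase Plan — service 464 days ≥ 180 days ✓; grade IC2 < IC5 ✗ → not eligible.
Travel Insurance — status part-time ✓ (not excluded); service 464 days ≥ 26 weeks (≈182 days) ✓; dept Product ✗ → not eligible.
Dental Plan — site Boise ✗ (not Tampa) → not eligible.
Dependent Care FSA — status part-time ✗ (requires full-time, seasonal, or temporary) → not eligible.
Remote Work Stipend — status part-time ✓ (not excluded); 32 hrs/wk ≥ 30 ✓; dept Product ✗ → not eligible.
Unlimited PTO Program — status part-time ✓; rating 4 ≥ 3 ✓; service 464 days ≥ 2 months (≈60 days) ✓; dept Product ✗ → not eligible.

None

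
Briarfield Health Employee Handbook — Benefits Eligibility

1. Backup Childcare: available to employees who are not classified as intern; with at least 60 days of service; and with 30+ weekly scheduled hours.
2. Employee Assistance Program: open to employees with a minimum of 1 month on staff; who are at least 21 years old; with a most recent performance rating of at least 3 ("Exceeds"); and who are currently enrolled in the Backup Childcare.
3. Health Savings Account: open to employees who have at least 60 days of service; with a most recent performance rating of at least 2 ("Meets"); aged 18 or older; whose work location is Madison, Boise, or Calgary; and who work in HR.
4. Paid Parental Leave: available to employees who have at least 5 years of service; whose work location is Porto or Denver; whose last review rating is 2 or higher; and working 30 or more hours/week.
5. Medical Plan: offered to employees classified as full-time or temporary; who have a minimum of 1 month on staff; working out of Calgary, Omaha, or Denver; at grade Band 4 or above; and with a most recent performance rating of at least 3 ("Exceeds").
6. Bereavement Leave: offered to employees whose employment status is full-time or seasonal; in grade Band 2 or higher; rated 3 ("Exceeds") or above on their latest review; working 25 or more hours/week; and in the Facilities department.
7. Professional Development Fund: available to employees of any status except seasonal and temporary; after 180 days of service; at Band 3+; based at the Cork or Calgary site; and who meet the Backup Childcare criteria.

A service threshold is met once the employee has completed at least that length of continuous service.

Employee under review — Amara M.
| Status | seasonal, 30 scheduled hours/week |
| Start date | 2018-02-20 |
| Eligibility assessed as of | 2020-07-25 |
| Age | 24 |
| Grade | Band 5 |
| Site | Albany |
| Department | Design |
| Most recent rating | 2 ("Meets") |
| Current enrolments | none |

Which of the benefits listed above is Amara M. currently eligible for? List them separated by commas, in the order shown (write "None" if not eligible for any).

Service from 2018-02-20 to 2020-07-25: 886 days.
Backup Childcare — status seasonal ✓ (not excluded); service 886 days ≥ 60 days ✓; 30 hrs/wk ≥ 30 ✓ → eligible.
Employee Assistance Program — service 886 days ≥ 1 month (≈30 days) ✓; age 24 ≥ 21 ✓; rating 2 < 3 ✗ → not eligible.
Health Savings Account — service 886 days ≥ 60 days ✓; rating 2 ≥ 2 ✓; age 24 ≥ 18 ✓; site Albany ✗ (not Madison, Boise, or Calgary) → not eligible.
Paid Parental Leave — service 886 days < 5 years (≈1825 days) ✗ → not eligible.
Medical Plan — status seasonal ✗ (requires full-time or temporary) → not eligible.
Bereavement Leave — status seasonal ✓; grade Band 5 ≥ Band 2 ✓; rating 2 < 3 ✗ → not eligible.
Professional Development Fund — status seasonal ✗ (excluded) → not eligible.

Backup Childcare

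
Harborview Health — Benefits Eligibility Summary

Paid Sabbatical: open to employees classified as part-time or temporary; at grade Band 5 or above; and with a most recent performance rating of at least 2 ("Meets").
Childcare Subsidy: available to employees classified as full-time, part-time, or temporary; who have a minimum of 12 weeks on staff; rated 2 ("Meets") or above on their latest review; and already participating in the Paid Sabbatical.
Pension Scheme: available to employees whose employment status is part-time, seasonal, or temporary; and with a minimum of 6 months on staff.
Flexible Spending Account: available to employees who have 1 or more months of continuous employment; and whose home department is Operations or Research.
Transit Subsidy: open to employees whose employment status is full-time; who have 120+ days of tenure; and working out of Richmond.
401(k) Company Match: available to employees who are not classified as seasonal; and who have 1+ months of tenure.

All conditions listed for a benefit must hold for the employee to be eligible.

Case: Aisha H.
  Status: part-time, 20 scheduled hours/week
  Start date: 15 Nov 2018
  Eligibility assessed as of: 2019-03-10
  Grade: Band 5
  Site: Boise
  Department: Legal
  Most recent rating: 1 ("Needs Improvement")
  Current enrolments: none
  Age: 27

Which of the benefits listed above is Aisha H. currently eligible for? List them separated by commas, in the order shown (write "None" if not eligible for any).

401(k) Company Match

Service from 15 Nov 2018 to 2019-03-10: 115 days.
Paid Sabbatical — status part-time ✓; grade Band 5 ≥ Band 5 ✓; rating 1 < 2 ✗ → not eligible.
Childcare Subsidy — status part-time ✓; service 115 days ≥ 12 weeks (≈84 days) ✓; rating 1 < 2 ✗ → not eligible.
Pension Scheme — status part-time ✓; service 115 days < 6 months (≈180 days) ✗ → not eligible.
Flexible Spending Account — service 115 days ≥ 1 month (≈30 days) ✓; dept Legal ✗ → not eligible.
Transit Subsidy — status part-time ✗ (requires full-time) → not eligible.
401(k) Company Match — status part-time ✓ (not excluded); service 115 days ≥ 1 month (≈30 days) ✓ → eligible.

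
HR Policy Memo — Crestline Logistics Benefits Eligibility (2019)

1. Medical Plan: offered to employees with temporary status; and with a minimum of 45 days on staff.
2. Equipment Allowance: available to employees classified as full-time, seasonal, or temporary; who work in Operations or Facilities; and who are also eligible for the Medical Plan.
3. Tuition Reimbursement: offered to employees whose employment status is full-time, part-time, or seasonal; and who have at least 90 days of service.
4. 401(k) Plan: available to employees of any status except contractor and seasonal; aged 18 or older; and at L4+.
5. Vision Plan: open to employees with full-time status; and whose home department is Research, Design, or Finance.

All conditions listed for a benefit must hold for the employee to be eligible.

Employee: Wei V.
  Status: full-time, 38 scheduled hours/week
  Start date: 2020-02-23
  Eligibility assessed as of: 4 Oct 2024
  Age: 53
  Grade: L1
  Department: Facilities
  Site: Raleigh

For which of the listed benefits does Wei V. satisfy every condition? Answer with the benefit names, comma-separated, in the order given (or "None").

Service from 2020-02-23 to 4 Oct 2024: 1685 days.
Medical Plan — status full-time ✗ (requires temporary) → not eligible.
Equipment Allowance — status full-time ✓; dept Facilities ✓; not eligible for Medical Plan ✗ → not eligible.
Tuition Reimbursement — status full-time ✓; service 1685 days ≥ 90 days ✓ → eligible.
401(k) Plan — status full-time ✓ (not excluded); age 53 ≥ 18 ✓; grade L1 < L4 ✗ → not eligible.
Vision Plan — status full-time ✓; dept Facilities ✗ → not eligible.

Tuition Reimbursement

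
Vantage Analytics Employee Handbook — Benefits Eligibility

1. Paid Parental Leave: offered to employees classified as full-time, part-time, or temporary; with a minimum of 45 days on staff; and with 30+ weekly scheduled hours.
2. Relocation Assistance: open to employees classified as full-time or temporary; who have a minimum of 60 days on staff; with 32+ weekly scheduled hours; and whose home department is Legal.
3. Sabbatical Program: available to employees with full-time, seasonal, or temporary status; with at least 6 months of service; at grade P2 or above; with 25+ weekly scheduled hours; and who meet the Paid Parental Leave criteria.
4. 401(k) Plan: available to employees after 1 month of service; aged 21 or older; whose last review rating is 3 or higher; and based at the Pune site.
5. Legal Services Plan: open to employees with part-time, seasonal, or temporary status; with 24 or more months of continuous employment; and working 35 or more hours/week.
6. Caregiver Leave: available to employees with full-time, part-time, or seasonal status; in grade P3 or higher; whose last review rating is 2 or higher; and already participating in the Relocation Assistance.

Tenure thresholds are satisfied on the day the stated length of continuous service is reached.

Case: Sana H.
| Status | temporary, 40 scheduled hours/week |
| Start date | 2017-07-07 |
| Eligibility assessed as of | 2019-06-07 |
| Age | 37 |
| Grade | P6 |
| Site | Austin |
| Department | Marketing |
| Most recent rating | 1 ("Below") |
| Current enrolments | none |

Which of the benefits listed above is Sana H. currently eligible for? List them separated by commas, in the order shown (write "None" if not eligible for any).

Paid Parental Leave, Sabbatical Program

Service from 2017-07-07 to 2019-06-07: 700 days.
Paid Parental Leave — status temporary ✓; service 700 days ≥ 45 days ✓; 40 hrs/wk ≥ 30 ✓ → eligible.
Relocation Assistance — status temporary ✓; service 700 days ≥ 60 days ✓; 40 hrs/wk ≥ 32 ✓; dept Marketing ✗ → not eligible.
Sabbatical Program — status temporary ✓; service 700 days ≥ 6 months (≈180 days) ✓; grade P6 ≥ P2 ✓; 40 hrs/wk ≥ 25 ✓; eligible for Paid Parental Leave ✓ → eligible.
401(k) Plan — service 700 days ≥ 1 month (≈30 days) ✓; age 37 ≥ 21 ✓; rating 1 < 3 ✗ → not eligible.
Legal Services Plan — status temporary ✓; service 700 days < 24 months (≈720 days) ✗ → not eligible.
Caregiver Leave — status temporary ✗ (requires full-time, part-time, or seasonal) → not eligible.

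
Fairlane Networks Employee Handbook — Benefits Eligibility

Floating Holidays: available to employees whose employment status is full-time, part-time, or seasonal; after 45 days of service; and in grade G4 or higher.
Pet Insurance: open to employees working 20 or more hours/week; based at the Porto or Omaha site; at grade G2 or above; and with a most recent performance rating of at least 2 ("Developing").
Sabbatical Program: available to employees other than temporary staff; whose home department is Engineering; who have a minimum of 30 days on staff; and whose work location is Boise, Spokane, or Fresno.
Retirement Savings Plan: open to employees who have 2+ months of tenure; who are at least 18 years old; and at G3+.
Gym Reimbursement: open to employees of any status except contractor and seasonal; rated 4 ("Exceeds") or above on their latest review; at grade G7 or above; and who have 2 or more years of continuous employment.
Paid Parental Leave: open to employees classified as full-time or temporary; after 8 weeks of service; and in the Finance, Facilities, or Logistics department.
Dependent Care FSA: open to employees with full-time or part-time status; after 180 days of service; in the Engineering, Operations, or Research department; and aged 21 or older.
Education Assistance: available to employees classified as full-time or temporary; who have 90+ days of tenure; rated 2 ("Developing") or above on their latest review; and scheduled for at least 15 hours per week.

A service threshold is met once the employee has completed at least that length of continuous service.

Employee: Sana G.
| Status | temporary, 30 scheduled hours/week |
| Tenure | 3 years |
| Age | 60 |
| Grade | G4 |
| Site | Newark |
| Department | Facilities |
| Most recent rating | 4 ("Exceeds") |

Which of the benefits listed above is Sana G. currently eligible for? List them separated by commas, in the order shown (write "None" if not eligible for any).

Floating Holidays — status temporary ✗ (requires full-time, part-time, or seasonal) → not eligible.
Pet Insurance — 30 hrs/wk ≥ 20 ✓; site Newark ✗ (not Porto or Omaha) → not eligible.
Sabbatical Program — status temporary ✗ (excluded) → not eligible.
Retirement Savings Plan — service 3 years ≥ 2 months (≈60 days) ✓; age 60 ≥ 18 ✓; grade G4 ≥ G3 ✓ → eligible.
Gym Reimbursement — status temporary ✓ (not excluded); rating 4 ≥ 4 ✓; grade G4 < G7 ✗ → not eligible.
Paid Parental Leave — status temporary ✓; service 3 years ≥ 8 weeks (≈56 days) ✓; dept Facilities ✓ → eligible.
Dependent Care FSA — status temporary ✗ (requires full-time or part-time) → not eligible.
Education Assistance — status temporary ✓; service 3 years ≥ 90 days ✓; rating 4 ≥ 2 ✓; 30 hrs/wk ≥ 15 ✓ → eligible.

Retirement Savings Plan, Paid Parental Leave, Education Assistance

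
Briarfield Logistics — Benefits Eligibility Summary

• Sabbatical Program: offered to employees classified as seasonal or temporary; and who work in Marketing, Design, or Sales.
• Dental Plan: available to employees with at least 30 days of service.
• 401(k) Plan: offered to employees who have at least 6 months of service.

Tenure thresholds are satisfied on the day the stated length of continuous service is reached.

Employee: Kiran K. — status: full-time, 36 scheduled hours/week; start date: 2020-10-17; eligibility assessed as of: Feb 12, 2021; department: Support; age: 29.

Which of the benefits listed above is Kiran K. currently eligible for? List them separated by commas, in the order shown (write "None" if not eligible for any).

Service from 2020-10-17 to Feb 12, 2021: 118 days.
Sabbatical Program — status full-time ✗ (requires seasonal or temporary) → not eligible.
Dental Plan — service 118 days ≥ 30 days ✓ → eligible.
401(k) Plan — service 118 days < 6 months (≈180 days) ✗ → not eligible.

Dental Plan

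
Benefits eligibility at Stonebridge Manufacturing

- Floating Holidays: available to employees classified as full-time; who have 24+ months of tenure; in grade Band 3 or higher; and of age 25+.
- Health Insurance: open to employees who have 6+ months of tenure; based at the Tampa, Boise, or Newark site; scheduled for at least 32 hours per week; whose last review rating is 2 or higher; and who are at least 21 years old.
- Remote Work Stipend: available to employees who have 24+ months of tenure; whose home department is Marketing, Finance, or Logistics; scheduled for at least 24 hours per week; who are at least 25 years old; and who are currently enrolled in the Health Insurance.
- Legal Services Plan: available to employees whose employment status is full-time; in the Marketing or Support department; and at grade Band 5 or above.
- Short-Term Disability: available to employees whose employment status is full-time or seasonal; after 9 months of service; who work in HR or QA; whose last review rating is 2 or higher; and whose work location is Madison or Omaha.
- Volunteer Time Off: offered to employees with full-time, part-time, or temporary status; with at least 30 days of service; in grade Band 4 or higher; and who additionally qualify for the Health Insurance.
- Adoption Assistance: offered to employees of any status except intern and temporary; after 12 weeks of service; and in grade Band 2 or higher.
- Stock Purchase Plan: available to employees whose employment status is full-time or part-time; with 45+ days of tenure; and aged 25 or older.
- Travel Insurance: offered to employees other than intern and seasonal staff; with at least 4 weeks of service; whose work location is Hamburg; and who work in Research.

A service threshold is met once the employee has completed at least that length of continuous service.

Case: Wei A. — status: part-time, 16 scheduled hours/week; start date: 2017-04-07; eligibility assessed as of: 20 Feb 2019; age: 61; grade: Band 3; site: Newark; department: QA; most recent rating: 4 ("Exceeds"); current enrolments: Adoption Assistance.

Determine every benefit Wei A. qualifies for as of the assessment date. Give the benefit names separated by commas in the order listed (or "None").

Adoption Assistance, Stock Purchase Plan

Service from 2017-04-07 to 20 Feb 2019: 684 days.
Floating Holidays — status part-time ✗ (requires full-time) → not eligible.
Health Insurance — service 684 days ≥ 6 months (≈180 days) ✓; site Newark ✓; 16 hrs/wk < 32 ✗ → not eligible.
Remote Work Stipend — service 684 days < 24 months (≈720 days) ✗ → not eligible.
Legal Services Plan — status part-time ✗ (requires full-time) → not eligible.
Short-Term Disability — status part-time ✗ (requires full-time or seasonal) → not eligible.
Volunteer Time Off — status part-time ✓; service 684 days ≥ 30 days ✓; grade Band 3 < Band 4 ✗ → not eligible.
Adoption Assistance — status part-time ✓ (not excluded); service 684 days ≥ 12 weeks (≈84 days) ✓; grade Band 3 ≥ Band 2 ✓ → eligible.
Stock Purchase Plan — status part-time ✓; service 684 days ≥ 45 days ✓; age 61 ≥ 25 ✓ → eligible.
Travel Insurance — status part-time ✓ (not excluded); service 684 days ≥ 4 weeks (≈28 days) ✓; site Newark ✗ (not Hamburg) → not eligible.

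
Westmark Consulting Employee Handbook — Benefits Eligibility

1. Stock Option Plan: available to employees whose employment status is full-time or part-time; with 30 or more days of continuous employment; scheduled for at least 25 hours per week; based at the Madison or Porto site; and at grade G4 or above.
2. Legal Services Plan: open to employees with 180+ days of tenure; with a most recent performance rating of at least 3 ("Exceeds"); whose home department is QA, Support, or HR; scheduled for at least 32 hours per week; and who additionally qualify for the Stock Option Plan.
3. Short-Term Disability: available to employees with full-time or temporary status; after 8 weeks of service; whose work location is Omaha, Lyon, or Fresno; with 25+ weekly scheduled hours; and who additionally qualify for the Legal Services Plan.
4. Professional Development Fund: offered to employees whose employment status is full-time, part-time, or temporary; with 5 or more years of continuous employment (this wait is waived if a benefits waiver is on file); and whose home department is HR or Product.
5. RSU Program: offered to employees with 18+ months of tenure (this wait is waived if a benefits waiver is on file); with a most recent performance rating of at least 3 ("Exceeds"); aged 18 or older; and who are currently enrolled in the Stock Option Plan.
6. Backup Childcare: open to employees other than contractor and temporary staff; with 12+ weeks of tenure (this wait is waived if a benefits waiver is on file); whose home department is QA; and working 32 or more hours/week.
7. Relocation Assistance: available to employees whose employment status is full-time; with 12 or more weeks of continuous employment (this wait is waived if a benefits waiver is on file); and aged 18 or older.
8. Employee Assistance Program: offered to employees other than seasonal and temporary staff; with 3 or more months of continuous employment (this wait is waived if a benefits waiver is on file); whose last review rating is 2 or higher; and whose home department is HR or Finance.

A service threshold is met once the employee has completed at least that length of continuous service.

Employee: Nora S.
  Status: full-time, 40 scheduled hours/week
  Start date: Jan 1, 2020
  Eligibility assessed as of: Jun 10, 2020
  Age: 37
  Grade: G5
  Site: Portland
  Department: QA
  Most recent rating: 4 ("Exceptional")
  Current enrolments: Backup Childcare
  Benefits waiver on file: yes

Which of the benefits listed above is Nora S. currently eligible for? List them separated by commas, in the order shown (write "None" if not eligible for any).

Backup Childcare, Relocation Assistance

Service from Jan 1, 2020 to Jun 10, 2020: 161 days.
Stock Option Plan — status full-time ✓; service 161 days ≥ 30 days ✓; 40 hrs/wk ≥ 25 ✓; site Portland ✗ (not Madison or Porto) → not eligible.
Legal Services Plan — service 161 days < 180 days ✗ → not eligible.
Short-Term Disability — status full-time ✓; service 161 days ≥ 8 weeks (≈56 days) ✓; site Portland ✗ (not Omaha, Lyon, or Fresno) → not eligible.
Professional Development Fund — status full-time ✓; benefits waiver on file ✓; dept QA ✗ → not eligible.
RSU Program — benefits waiver on file ✓; rating 4 ≥ 3 ✓; age 37 ≥ 18 ✓; not enrolled in Stock Option Plan ✗ → not eligible.
Backup Childcare — status full-time ✓ (not excluded); benefits waiver on file ✓; dept QA ✓; 40 hrs/wk ≥ 32 ✓ → eligible.
Relocation Assistance — status full-time ✓; benefits waiver on file ✓; age 37 ≥ 18 ✓ → eligible.
Employee Assistance Program — status full-time ✓ (not excluded); benefits waiver on file ✓; rating 4 ≥ 2 ✓; dept QA ✗ → not eligible.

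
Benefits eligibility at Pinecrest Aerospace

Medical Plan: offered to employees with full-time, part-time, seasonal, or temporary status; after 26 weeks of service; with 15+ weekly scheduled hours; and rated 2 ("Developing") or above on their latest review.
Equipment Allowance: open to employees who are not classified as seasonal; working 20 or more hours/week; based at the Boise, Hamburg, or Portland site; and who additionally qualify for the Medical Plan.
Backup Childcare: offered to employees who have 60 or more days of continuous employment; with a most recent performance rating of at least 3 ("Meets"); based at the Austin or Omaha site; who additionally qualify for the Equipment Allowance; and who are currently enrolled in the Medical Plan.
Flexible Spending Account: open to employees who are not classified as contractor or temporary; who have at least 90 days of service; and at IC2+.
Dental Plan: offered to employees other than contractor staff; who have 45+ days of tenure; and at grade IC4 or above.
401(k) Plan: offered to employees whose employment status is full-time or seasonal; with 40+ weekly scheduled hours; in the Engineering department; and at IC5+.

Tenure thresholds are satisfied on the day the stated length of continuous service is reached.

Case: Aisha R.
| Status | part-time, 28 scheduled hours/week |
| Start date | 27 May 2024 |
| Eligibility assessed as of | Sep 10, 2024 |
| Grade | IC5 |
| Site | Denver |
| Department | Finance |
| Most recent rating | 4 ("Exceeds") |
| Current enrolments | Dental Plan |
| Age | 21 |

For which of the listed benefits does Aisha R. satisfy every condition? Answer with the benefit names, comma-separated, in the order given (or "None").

Service from 27 May 2024 to Sep 10, 2024: 106 days.
Medical Plan — status part-time ✓; service 106 days < 26 weeks (≈182 days) ✗ → not eligible.
Equipment Allowance — status part-time ✓ (not excluded); 28 hrs/wk ≥ 20 ✓; site Denver ✗ (not Boise, Hamburg, or Portland) → not eligible.
Backup Childcare — service 106 days ≥ 60 days ✓; rating 4 ≥ 3 ✓; site Denver ✗ (not Austin or Omaha) → not eligible.
Flexible Spending Account — status part-time ✓ (not excluded); service 106 days ≥ 90 days ✓; grade IC5 ≥ IC2 ✓ → eligible.
Dental Plan — status part-time ✓ (not excluded); service 106 days ≥ 45 days ✓; grade IC5 ≥ IC4 ✓ → eligible.
401(k) Plan — status part-time ✗ (requires full-time or seasonal) → not eligible.

Flexible Spending Account, Dental Plan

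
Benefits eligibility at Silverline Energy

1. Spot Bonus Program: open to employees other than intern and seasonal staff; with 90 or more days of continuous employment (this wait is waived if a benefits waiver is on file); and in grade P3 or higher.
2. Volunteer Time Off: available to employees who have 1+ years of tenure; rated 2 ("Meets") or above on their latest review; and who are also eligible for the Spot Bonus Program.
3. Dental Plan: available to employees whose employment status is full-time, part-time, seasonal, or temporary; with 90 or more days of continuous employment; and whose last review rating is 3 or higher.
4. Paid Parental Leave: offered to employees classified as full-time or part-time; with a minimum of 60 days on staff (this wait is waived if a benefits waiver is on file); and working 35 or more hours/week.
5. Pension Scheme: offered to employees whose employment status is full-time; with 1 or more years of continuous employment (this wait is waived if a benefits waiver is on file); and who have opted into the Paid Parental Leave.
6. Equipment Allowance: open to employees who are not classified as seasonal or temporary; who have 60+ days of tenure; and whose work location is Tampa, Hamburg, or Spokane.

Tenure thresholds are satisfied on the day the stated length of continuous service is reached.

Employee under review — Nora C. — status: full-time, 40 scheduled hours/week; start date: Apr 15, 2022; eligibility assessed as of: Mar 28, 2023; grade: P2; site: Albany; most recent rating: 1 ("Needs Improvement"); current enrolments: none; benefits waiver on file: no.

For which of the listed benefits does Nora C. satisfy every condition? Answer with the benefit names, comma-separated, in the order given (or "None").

Paid Parental Leave

Service from Apr 15, 2022 to Mar 28, 2023: 347 days.
Spot Bonus Program — status full-time ✓ (not excluded); no waiver, service 347 days ≥ 90 days ✓; grade P2 < P3 ✗ → not eligible.
Volunteer Time Off — service 347 days < 1 year (≈365 days) ✗ → not eligible.
Dental Plan — status full-time ✓; service 347 days ≥ 90 days ✓; rating 1 < 3 ✗ → not eligible.
Paid Parental Leave — status full-time ✓; no waiver, service 347 days ≥ 60 days ✓; 40 hrs/wk ≥ 35 ✓ → eligible.
Pension Scheme — status full-time ✓; no waiver, service 347 days < 1 year (≈365 days) ✗ → not eligible.
Equipment Allowance — status full-time ✓ (not excluded); service 347 days ≥ 60 days ✓; site Albany ✗ (not Tampa, Hamburg, or Spokane) → not eligible.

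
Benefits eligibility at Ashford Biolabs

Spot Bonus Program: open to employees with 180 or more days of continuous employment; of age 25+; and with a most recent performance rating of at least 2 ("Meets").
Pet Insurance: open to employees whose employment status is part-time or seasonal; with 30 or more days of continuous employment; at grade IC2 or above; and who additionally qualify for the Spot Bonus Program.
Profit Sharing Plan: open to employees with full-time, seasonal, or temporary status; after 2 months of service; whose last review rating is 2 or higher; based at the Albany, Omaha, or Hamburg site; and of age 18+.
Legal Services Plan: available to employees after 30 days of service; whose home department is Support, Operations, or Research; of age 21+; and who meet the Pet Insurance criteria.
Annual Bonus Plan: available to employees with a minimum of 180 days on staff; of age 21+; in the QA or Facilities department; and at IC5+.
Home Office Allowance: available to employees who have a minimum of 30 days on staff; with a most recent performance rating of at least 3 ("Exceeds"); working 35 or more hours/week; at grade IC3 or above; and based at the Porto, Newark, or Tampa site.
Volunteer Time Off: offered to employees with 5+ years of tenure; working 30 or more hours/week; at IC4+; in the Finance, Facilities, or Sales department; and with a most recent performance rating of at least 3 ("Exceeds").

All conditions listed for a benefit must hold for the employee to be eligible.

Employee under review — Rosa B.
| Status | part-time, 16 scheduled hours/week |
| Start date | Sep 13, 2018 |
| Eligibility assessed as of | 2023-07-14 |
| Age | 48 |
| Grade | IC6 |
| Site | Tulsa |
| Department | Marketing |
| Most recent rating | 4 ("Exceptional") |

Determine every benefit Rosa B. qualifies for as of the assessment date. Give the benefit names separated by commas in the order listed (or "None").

Service from Sep 13, 2018 to 2023-07-14: 1765 days.
Spot Bonus Program — service 1765 days ≥ 180 days ✓; age 48 ≥ 25 ✓; rating 4 ≥ 2 ✓ → eligible.
Pet Insurance — status part-time ✓; service 1765 days ≥ 30 days ✓; grade IC6 ≥ IC2 ✓; eligible for Spot Bonus Program ✓ → eligible.
Profit Sharing Plan — status part-time ✗ (requires full-time, seasonal, or temporary) → not eligible.
Legal Services Plan — service 1765 days ≥ 30 days ✓; dept Marketing ✗ → not eligible.
Annual Bonus Plan — service 1765 days ≥ 180 days ✓; age 48 ≥ 21 ✓; dept Marketing ✗ → not eligible.
Home Office Allowance — service 1765 days ≥ 30 days ✓; rating 4 ≥ 3 ✓; 16 hrs/wk < 35 ✗ → not eligible.
Volunteer Time Off — service 1765 days < 5 years (≈1825 days) ✗ → not eligible.

Spot Bonus Program, Pet Insurance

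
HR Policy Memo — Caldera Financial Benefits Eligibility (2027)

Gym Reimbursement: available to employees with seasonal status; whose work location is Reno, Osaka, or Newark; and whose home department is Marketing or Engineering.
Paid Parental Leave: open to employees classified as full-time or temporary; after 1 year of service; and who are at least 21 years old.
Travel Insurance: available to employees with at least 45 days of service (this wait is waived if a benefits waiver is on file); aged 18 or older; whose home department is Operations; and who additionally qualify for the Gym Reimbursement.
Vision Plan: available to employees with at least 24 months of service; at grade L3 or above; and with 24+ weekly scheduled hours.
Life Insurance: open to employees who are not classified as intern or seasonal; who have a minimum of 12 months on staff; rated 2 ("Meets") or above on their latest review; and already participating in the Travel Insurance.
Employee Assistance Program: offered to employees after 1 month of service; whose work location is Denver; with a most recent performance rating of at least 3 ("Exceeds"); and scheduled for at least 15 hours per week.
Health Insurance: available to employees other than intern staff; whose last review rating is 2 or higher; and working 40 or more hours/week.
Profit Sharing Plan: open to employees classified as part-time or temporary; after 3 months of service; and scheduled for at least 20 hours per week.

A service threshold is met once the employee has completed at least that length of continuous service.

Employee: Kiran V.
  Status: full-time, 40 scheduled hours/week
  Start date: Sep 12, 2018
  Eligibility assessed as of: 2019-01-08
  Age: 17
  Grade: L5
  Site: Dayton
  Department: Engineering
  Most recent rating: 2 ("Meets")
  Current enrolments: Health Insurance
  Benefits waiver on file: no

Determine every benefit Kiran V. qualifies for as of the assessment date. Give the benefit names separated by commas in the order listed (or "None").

Service from Sep 12, 2018 to 2019-01-08: 118 days.
Gym Reimbursement — status full-time ✗ (requires seasonal) → not eligible.
Paid Parental Leave — status full-time ✓; service 118 days < 1 year (≈365 days) ✗ → not eligible.
Travel Insurance — no waiver, service 118 days ≥ 45 days ✓; age 17 < 18 ✗ → not eligible.
Vision Plan — service 118 days < 24 months (≈720 days) ✗ → not eligible.
Life Insurance — status full-time ✓ (not excluded); service 118 days < 12 months (≈360 days) ✗ → not eligible.
Employee Assistance Program — service 118 days ≥ 1 month (≈30 days) ✓; site Dayton ✗ (not Denver) → not eligible.
Health Insurance — status full-time ✓ (not excluded); rating 2 ≥ 2 ✓; 40 hrs/wk ≥ 40 ✓ → eligible.
Profit Sharing Plan — status full-time ✗ (requires part-time or temporary) → not eligible.

Health Insurance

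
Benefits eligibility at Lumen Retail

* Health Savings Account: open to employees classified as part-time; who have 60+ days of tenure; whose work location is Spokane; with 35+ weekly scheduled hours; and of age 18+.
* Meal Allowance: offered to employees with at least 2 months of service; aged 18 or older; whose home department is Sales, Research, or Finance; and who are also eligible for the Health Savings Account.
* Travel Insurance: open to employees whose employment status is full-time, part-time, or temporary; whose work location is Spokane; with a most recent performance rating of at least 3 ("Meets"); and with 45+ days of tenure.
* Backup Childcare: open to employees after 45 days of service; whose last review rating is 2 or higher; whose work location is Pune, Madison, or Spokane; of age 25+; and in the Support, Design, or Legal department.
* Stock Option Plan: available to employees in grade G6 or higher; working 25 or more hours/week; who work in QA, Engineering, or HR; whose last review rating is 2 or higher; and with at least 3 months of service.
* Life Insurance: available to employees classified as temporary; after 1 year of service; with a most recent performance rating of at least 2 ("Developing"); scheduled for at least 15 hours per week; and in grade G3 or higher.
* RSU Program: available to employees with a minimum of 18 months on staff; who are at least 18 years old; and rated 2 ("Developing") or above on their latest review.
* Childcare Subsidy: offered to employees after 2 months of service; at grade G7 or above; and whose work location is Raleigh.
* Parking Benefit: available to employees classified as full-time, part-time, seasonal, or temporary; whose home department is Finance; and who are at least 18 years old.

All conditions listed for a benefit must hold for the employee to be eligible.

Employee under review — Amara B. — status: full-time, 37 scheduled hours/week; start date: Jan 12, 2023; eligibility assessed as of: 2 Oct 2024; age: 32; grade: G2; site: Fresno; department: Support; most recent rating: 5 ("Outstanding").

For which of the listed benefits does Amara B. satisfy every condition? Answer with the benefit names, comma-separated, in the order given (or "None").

RSU Program

Service from Jan 12, 2023 to 2 Oct 2024: 629 days.
Health Savings Account — status full-time ✗ (requires part-time) → not eligible.
Meal Allowance — service 629 days ≥ 2 months (≈60 days) ✓; age 32 ≥ 18 ✓; dept Support ✗ → not eligible.
Travel Insurance — status full-time ✓; site Fresno ✗ (not Spokane) → not eligible.
Backup Childcare — service 629 days ≥ 45 days ✓; rating 5 ≥ 2 ✓; site Fresno ✗ (not Pune, Madison, or Spokane) → not eligible.
Stock Option Plan — grade G2 < G6 ✗ → not eligible.
Life Insurance — status full-time ✗ (requires temporary) → not eligible.
RSU Program — service 629 days ≥ 18 months (≈540 days) ✓; age 32 ≥ 18 ✓; rating 5 ≥ 2 ✓ → eligible.
Childcare Subsidy — service 629 days ≥ 2 months (≈60 days) ✓; grade G2 < G7 ✗ → not eligible.
Parking Benefit — status full-time ✓; dept Support ✗ → not eligible.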